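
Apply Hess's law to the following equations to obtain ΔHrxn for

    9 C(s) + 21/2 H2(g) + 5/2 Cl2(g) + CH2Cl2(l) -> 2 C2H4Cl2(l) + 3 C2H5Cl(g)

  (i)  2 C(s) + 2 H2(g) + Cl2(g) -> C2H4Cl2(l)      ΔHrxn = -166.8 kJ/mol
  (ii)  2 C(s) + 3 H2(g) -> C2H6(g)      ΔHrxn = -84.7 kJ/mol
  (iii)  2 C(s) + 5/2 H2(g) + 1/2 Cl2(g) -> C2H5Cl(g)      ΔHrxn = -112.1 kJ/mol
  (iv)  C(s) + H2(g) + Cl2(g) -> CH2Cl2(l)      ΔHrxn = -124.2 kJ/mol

(i) × 2 (×2 to match 2 C2H4Cl2(l) in the target): (2)·(-166.8) = -333.6 kJ/mol
(ii): not needed (C2H6(g) appears nowhere else).
(iii) × 3 (×3 to match 3 C2H5Cl(g) in the target): (3)·(-112.1) = -336.3 kJ/mol
(iv) reversed (reverse to put CH2Cl2(l) on the reactant side): +124.2 kJ/mol
Since enthalpy is a state function, ΔHrxn = (2)·(-166.8) + (3)·(-112.1) + (-1)·(-124.2) = -545.7 kJ/mol

ΔHrxn = -545.7 kJ/mol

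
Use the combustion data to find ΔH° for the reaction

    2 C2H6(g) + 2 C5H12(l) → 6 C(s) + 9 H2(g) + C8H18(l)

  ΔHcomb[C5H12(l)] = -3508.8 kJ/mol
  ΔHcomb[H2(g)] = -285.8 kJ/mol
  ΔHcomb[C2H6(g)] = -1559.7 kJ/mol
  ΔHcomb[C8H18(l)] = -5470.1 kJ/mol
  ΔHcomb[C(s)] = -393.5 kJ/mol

ΔH° = 266.3 kJ/mol

Using ΔH = Σ nΔHc°(reactants) − Σ nΔHc°(products):
= [2·(-1559.7) + 2·(-3508.8)] − [6·(-393.5) + 9·(-285.8) + 1·(-5470.1)]
= 266.3 kJ/mol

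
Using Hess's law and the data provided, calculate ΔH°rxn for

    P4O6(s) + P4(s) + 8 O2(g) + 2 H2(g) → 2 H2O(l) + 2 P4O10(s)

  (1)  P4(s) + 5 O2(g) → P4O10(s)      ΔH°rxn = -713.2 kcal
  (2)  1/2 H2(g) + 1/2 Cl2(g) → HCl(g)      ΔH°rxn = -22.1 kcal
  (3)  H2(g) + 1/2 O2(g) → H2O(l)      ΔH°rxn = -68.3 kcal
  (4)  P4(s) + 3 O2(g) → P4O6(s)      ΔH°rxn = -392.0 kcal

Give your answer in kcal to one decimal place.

(1) × 2 (×2 to match 2 P4O10(s) in the target): (2)·(-713.2) = -1426.4 kcal
(2): not needed (HCl(g) appears nowhere else).
(3) × 2 (scale by 2 for the 2 H2O(l)): (2)·(-68.3) = -136.6 kcal
(4) reversed (reverse to put P4O6(s) on the reactant side): +392.0 kcal
By Hess's law, ΔH°rxn = (-1426.4) + (-136.6) + (+392.0) = -1171.0 kcal

ΔH°rxn = -1171.0 kcal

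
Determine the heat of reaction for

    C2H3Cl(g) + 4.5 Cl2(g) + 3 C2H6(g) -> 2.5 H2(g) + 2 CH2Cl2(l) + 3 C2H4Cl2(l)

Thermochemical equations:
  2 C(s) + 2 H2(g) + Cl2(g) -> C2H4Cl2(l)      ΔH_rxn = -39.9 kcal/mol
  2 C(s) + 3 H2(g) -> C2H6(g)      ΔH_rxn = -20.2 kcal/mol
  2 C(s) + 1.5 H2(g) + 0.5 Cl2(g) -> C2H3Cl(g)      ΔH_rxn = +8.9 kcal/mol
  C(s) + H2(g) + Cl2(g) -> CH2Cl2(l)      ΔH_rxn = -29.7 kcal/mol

ΔH_rxn = -127.4 kcal/mol

equation 1 × 3 (×3 to match 3 C2H4Cl2(l) in the target): (3)·(-39.9) = -119.7 kcal/mol
equation 2 reversed and × 3 (C2H6(g) must end up as a reactant; ×3 to match 3 C2H6(g) in the target): (-3)·(-20.2) = +60.6 kcal/mol
equation 3 reversed (reverse to put C2H3Cl(g) on the reactant side): -8.9 kcal/mol
equation 4 × 2 (scale by 2 for the 2 CH2Cl2(l)): (2)·(-29.7) = -59.4 kcal/mol
Summing the manipulated equations, ΔH_rxn = (-119.7) + (+60.6) + (-8.9) + (-59.4) = -127.4 kcal/mol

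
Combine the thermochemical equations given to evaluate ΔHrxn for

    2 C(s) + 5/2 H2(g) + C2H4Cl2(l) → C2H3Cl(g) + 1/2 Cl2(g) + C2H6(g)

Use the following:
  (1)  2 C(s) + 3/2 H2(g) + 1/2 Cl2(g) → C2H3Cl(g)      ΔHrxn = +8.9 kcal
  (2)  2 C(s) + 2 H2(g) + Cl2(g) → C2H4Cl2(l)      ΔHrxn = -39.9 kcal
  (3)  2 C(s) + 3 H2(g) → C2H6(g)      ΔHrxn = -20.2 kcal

ΔHrxn = 28.6 kcal

(1) as written (C2H3Cl(g) already on the product side): +8.9 kcal
(2) reversed (reverse to put C2H4Cl2(l) on the reactant side): +39.9 kcal
(3) as written (C2H6(g) already on the product side): -20.2 kcal
ΔHrxn = (+8.9) + (+39.9) + (-20.2) = 28.6 kcal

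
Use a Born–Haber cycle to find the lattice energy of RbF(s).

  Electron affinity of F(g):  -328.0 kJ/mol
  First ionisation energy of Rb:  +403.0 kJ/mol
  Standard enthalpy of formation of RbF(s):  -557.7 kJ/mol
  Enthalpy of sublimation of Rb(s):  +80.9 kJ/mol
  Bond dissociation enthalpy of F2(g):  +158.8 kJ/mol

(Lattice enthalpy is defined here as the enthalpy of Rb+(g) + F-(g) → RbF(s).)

U = -793.0 kJ/mol

ΔHf° = 1·ΔHsub + 1·(ΣIE) + 1/2·D(F2) + 1·EA + U
-557.7 = 1·(+80.9) + 1·(+403.0) + 1/2·(+158.8) + 1·(-328.0) + U
U = -557.7 − (+235.3) = -793.0 kJ/mol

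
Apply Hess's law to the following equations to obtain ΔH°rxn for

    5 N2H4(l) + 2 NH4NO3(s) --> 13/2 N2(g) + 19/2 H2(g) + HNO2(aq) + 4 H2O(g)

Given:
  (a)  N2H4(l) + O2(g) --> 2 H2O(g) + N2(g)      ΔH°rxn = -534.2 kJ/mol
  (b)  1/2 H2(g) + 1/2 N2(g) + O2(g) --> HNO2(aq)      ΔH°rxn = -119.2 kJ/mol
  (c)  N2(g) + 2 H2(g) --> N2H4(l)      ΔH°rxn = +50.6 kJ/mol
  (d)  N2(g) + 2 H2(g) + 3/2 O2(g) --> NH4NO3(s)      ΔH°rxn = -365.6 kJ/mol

(a) × 2: (2)·(-534.2) = -1068.4 kJ/mol
(b) as written: -119.2 kJ/mol
(c) reversed and × 3: (-3)·(+50.6) = -151.8 kJ/mol
(d) reversed and × 2: (-2)·(-365.6) = +731.2 kJ/mol
ΔH°rxn = (2)·(-534.2) + (1)·(-119.2) + (-3)·(+50.6) + (-2)·(-365.6) = -608.2 kJ/mol

ΔH°rxn = -608.2 kJ/mol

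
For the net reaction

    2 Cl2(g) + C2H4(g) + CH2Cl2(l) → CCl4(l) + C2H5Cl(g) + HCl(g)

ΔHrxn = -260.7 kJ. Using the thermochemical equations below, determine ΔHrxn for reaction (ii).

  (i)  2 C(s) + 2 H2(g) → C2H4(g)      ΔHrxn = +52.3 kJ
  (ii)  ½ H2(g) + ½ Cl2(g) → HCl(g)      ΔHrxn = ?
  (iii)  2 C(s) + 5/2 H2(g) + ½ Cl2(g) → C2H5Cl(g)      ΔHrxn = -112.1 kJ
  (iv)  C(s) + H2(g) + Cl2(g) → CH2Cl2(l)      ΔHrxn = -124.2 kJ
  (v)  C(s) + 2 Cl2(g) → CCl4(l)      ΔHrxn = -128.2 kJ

(i) reversed: -52.3 kJ
(ii) as written: contributes x
(iii) as written: -112.1 kJ
(iv) reversed: +124.2 kJ
(v) as written: -128.2 kJ
-260.7 = (-52.3) + (-112.1) + (+124.2) + (-128.2) + x
x = (-260.7 − (-168.4)) / (1) = -92.3 kJ

ΔHrxn = -92.3 kJ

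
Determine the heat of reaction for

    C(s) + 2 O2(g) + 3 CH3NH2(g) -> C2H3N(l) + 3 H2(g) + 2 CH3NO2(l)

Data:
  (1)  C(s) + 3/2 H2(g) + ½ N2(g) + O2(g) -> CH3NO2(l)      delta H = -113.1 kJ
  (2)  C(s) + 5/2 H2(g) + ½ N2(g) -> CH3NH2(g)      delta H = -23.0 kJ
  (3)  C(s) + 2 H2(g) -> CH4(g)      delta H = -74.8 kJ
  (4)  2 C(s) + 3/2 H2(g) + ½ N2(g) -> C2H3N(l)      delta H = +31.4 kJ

delta H = -125.8 kJ

(1) × 2 (scale by 2 for the 2 CH3NO2(l)): (2)·(-113.1) = -226.2 kJ
(2) reversed and × 3 (CH3NH2(g) must end up as a reactant; scale by 3 for the 3 CH3NH2(g)): (-3)·(-23.0) = +69.0 kJ
(3): not needed (CH4(g) appears nowhere else).
(4) as written (C2H3N(l) already on the product side): +31.4 kJ
By Hess's law, delta H = (-226.2) + (+69.0) + (+31.4) = -125.8 kJ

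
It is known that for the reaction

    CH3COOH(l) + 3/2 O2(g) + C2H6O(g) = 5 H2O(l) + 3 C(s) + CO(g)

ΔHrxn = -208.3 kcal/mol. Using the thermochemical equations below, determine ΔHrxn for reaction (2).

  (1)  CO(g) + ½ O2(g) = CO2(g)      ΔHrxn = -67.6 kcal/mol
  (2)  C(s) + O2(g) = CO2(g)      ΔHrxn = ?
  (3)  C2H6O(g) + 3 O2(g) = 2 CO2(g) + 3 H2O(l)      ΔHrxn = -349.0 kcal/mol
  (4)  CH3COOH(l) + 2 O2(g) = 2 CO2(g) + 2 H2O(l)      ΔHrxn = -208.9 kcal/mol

ΔHrxn = -94.0 kcal/mol

(1) reversed (CO(g) must end up as a product): +67.6 kcal/mol
(2) reversed and × 3 (C(s) must end up as a product; ×3 to match 3 C(s) in the target): contributes −3·x
(3) as written (C2H6O(g) already on the reactant side): -349.0 kcal/mol
(4) as written (CH3COOH(l) already on the reactant side): -208.9 kcal/mol
-208.3 = (+67.6) + (-349.0) + (-208.9) − 3·x
x = (-208.3 − (-490.3)) / (-3) = -94.0 kcal/mol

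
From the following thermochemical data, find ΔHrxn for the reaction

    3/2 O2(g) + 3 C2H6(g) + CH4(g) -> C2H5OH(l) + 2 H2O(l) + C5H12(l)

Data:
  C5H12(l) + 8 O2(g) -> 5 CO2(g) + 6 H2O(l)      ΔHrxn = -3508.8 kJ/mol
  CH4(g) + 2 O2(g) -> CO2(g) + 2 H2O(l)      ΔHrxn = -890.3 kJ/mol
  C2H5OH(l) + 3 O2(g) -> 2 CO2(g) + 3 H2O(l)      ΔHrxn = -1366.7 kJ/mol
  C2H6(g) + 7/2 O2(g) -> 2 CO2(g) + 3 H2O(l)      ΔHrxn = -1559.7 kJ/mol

ΔHrxn = -693.9 kJ/mol

equation 1 reversed (reverse to put C5H12(l) on the product side): +3508.8 kJ/mol
equation 2 as written (CH4(g) already on the reactant side): -890.3 kJ/mol
equation 3 reversed (reverse to put C2H5OH(l) on the product side): +1366.7 kJ/mol
equation 4 × 3 (×3 to match 3 C2H6(g) in the target): (3)·(-1559.7) = -4679.1 kJ/mol
Since enthalpy is a state function, ΔHrxn = (+3508.8) + (-890.3) + (+1366.7) + (-4679.1) = -693.9 kJ/mol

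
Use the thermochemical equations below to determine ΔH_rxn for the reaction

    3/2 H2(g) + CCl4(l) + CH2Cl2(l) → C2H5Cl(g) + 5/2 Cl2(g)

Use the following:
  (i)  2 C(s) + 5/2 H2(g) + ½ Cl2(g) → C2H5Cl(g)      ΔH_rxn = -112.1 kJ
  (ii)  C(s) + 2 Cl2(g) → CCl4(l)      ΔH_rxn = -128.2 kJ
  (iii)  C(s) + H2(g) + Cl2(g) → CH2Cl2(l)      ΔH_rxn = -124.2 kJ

(i) as written: -112.1 kJ
(ii) reversed: +128.2 kJ
(iii) reversed: +124.2 kJ
By Hess's law, ΔH_rxn = (1)·(-112.1) + (-1)·(-128.2) + (-1)·(-124.2) = 140.3 kJ

ΔH_rxn = 140.3 kJ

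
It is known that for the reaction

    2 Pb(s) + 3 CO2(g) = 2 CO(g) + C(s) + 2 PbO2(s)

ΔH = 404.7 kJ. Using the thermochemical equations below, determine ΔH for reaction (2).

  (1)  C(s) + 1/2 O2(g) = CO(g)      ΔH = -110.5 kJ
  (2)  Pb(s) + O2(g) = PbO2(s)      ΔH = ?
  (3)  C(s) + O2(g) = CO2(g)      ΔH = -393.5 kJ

(1) × 2 (×2 to match 2 CO(g) in the target): (2)·(-110.5) = -221.0 kJ
(2) × 2 (×2 to match 2 PbO2(s) in the target): contributes 2·x
(3) reversed and × 3 (reverse to put CO2(g) on the reactant side; scale by 3 for the 3 CO2(g)): (-3)·(-393.5) = +1180.5 kJ
+404.7 = (-221.0) + (+1180.5) + 2·x
x = (+404.7 − (+959.5)) / (2) = -277.4 kJ

ΔH = -277.4 kJ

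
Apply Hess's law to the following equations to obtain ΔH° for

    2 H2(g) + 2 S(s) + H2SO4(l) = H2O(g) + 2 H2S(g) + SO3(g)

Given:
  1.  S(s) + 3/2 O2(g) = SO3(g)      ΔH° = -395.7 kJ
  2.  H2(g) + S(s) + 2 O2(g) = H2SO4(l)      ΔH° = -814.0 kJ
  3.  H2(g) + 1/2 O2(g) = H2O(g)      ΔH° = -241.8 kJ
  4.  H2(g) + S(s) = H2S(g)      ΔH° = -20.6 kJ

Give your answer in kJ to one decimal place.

ΔH° = 135.3 kJ

eq. 1 as written (SO3(g) already on the product side): -395.7 kJ
eq. 2 reversed (H2SO4(l) must end up as a reactant): +814.0 kJ
eq. 3 as written (H2O(g) already on the product side): -241.8 kJ
eq. 4 × 2 (scale by 2 for the 2 H2S(g)): (2)·(-20.6) = -41.2 kJ
ΔH° = (1)·(-395.7) + (-1)·(-814.0) + (1)·(-241.8) + (2)·(-20.6) = 135.3 kJ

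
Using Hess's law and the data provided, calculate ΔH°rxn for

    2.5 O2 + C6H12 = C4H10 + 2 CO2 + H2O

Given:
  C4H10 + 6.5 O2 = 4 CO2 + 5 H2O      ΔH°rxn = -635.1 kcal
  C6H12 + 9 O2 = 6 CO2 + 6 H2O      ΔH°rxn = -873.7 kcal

equation 1 reversed: +635.1 kcal
equation 2 as written: -873.7 kcal
ΔH°rxn = (-1)·(-635.1) + (1)·(-873.7) = -238.6 kcal

ΔH°rxn = -238.6 kcal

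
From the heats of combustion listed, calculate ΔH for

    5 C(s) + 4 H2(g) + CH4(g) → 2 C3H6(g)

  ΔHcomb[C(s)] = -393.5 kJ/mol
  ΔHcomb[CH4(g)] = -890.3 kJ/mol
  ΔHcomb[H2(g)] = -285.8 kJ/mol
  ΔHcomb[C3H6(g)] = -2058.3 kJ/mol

ΔH = 115.6 kJ/mol

Using ΔH = Σ nΔHc°(reactants) − Σ nΔHc°(products):
= [5·(-393.5) + 4·(-285.8) + 1·(-890.3)] − [2·(-2058.3)]
= 115.6 kJ/mol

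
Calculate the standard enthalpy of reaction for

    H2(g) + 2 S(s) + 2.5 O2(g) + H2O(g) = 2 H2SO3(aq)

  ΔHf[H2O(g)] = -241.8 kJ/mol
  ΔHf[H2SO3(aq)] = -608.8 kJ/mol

ΔH°rxn = Σ nΔHf°(products) − Σ nΔHf°(reactants).
Products: 2·(-608.8) = -1217.6
Reactants: 1·(+0.0) + 2·(+0.0) + 5/2·(+0.0) + 1·(-241.8) = -241.8
ΔH° = (-1217.6) − (-241.8) = -975.8 kJ/mol

ΔH° = -975.8 kJ/mol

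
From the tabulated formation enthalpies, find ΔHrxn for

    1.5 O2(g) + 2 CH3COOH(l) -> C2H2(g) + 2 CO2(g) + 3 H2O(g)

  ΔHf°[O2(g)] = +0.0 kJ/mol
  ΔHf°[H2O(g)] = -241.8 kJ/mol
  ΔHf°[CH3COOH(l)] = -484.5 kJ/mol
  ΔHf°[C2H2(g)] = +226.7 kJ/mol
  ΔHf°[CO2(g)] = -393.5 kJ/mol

ΔHrxn = -316.7 kJ/mol

Products: 1·(+226.7) + 2·(-393.5) + 3·(-241.8) = -1285.7
Reactants: 3/2·(+0.0) + 2·(-484.5) = -969.0
ΔHrxn = (-1285.7) − (-969.0) = -316.7 kJ/mol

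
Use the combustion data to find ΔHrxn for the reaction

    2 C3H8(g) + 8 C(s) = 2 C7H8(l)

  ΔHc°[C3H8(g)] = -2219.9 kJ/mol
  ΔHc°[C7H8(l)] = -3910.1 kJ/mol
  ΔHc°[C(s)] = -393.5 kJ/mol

ΔHrxn = 232.4 kJ/mol

Using ΔH = Σ nΔHc°(reactants) − Σ nΔHc°(products):
= [2·(-2219.9) + 8·(-393.5)] − [2·(-3910.1)]
= 232.4 kJ/mol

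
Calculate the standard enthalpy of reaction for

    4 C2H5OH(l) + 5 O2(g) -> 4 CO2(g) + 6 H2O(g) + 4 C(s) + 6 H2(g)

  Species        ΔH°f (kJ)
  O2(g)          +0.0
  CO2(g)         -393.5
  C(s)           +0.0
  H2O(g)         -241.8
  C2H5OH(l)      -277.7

ΔH°rxn = Σ nΔHf°(products) − Σ nΔHf°(reactants).
Products: 4·(-393.5) + 6·(-241.8) + 4·(+0.0) + 6·(+0.0) = -3024.8
Reactants: 4·(-277.7) + 5·(+0.0) = -1110.8
ΔH°rxn = (-3024.8) − (-1110.8) = -1914.0 kJ

ΔH°rxn = -1914.0 kJ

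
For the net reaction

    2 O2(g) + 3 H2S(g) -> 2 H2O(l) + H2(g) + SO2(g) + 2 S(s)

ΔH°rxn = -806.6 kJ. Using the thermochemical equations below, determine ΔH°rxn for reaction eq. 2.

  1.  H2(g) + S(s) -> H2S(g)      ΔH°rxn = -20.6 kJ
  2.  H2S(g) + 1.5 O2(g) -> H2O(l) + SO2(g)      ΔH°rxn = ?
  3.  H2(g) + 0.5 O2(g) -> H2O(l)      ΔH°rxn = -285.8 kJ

eq. 1 reversed and × 2: (-2)·(-20.6) = +41.2 kJ
eq. 2 as written: contributes x
eq. 3 as written: -285.8 kJ
-806.6 = (+41.2) + (-285.8) + x
x = (-806.6 − (-244.6)) / (1) = -562.0 kJ

ΔH°rxn = -562.0 kJ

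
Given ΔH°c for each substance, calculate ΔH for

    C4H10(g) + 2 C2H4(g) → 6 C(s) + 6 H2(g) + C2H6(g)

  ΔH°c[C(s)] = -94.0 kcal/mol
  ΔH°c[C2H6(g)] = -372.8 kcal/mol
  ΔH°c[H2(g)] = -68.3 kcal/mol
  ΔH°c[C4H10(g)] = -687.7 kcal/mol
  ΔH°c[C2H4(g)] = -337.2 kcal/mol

With combustion enthalpies, reactants minus products:
= [1·(-687.7) + 2·(-337.2)] − [6·(-94.0) + 6·(-68.3) + 1·(-372.8)]
= -15.5 kcal/mol

ΔH = -15.5 kcal/mol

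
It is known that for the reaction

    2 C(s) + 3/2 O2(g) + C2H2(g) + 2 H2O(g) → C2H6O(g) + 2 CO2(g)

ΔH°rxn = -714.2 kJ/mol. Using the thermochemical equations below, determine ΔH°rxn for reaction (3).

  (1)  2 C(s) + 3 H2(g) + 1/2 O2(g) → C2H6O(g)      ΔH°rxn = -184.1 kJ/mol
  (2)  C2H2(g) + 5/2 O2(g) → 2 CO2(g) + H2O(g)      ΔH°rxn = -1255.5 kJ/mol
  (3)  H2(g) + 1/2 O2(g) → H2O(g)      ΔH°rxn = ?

ΔH°rxn = -241.8 kJ/mol

(1) as written (C2H6O(g) already on the product side): -184.1 kJ/mol
(2) as written (C2H2(g) already on the reactant side): -1255.5 kJ/mol
(3) reversed and × 3: contributes −3·x
-714.2 = (-184.1) + (-1255.5) − 3·x
x = (-714.2 − (-1439.6)) / (-3) = -241.8 kJ/mol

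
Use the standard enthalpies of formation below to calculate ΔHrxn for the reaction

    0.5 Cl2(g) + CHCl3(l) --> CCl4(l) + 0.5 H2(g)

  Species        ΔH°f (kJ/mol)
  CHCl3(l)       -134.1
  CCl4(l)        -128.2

ΔH°rxn = Σ nΔHf°(products) − Σ nΔHf°(reactants).
Products: 1·(-128.2) + 1/2·(+0.0) = -128.2
Reactants: 1/2·(+0.0) + 1·(-134.1) = -134.1
ΔHrxn = (-128.2) − (-134.1) = 5.9 kJ/mol

ΔHrxn = 5.9 kJ/mol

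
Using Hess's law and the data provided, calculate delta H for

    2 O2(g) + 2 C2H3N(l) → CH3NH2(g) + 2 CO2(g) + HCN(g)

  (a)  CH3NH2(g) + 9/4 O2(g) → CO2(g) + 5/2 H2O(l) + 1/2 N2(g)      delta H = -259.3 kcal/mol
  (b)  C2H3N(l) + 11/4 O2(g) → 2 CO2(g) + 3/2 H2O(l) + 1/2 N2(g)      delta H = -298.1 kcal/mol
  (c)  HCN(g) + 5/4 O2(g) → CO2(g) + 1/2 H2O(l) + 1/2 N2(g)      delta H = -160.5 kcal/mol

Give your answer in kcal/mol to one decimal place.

delta H = -176.4 kcal/mol

(a) reversed (CH3NH2(g) must end up as a product): +259.3 kcal/mol
(b) × 2 (scale by 2 for the 2 C2H3N(l)): (2)·(-298.1) = -596.2 kcal/mol
(c) reversed (HCN(g) must end up as a product): +160.5 kcal/mol
Since enthalpy is a state function, delta H = (+259.3) + (-596.2) + (+160.5) = -176.4 kcal/mol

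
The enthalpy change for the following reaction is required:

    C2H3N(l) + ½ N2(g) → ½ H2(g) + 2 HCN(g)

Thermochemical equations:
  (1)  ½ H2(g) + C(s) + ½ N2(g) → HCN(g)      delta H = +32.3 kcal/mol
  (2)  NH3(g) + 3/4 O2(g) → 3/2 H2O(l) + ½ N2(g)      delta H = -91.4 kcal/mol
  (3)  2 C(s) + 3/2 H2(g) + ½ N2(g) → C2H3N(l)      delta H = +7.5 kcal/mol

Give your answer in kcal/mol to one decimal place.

delta H = 57.1 kcal/mol

(1) × 2 (×2 to match 2 HCN(g) in the target): (2)·(+32.3) = +64.6 kcal/mol
(2): not needed (H2O(l) appears nowhere else).
(3) reversed (reverse to put C2H3N(l) on the reactant side): -7.5 kcal/mol
Summing the manipulated equations, delta H = (+64.6) + (-7.5) = 57.1 kcal/mol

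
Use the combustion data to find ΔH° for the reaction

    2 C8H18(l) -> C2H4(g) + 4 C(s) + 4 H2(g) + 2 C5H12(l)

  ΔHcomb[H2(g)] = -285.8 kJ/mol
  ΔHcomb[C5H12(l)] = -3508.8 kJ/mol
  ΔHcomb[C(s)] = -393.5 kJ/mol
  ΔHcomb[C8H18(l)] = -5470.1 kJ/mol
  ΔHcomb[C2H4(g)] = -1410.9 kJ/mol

ΔH° = 205.5 kJ/mol

With combustion enthalpies, reactants minus products:
= [2·(-5470.1)] − [1·(-1410.9) + 4·(-393.5) + 4·(-285.8) + 2·(-3508.8)]
= 205.5 kJ/mol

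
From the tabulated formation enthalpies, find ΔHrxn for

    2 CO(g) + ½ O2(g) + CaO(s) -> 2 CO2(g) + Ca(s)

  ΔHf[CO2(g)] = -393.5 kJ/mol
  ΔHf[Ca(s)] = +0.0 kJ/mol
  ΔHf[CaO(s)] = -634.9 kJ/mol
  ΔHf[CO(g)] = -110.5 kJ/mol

Products: 2·(-393.5) + 1·(+0.0) = -787.0
Reactants: 2·(-110.5) + 1/2·(+0.0) + 1·(-634.9) = -855.9
ΔHrxn = (-787.0) − (-855.9) = 68.9 kJ/mol

ΔHrxn = 68.9 kJ/mol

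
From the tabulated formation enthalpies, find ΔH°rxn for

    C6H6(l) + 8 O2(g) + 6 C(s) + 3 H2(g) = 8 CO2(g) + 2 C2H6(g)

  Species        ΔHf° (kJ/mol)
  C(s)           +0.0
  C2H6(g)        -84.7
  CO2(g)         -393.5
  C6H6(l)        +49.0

ΔH°rxn = -3366.4 kJ/mol

Products: 8·(-393.5) + 2·(-84.7) = -3317.4
Reactants: 1·(+49.0) + 8·(+0.0) + 6·(+0.0) + 3·(+0.0) = +49.0
ΔH°rxn = (-3317.4) − (+49.0) = -3366.4 kJ/mol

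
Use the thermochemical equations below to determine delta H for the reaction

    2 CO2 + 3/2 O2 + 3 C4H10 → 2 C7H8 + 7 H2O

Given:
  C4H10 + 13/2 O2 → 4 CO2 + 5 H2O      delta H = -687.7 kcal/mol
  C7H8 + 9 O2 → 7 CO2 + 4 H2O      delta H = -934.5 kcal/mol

delta H = -194.1 kcal/mol

equation 1 × 3: (3)·(-687.7) = -2063.1 kcal/mol
equation 2 reversed and × 2: (-2)·(-934.5) = +1869.0 kcal/mol
Since enthalpy is a state function, delta H = (3)·(-687.7) + (-2)·(-934.5) = -194.1 kcal/mol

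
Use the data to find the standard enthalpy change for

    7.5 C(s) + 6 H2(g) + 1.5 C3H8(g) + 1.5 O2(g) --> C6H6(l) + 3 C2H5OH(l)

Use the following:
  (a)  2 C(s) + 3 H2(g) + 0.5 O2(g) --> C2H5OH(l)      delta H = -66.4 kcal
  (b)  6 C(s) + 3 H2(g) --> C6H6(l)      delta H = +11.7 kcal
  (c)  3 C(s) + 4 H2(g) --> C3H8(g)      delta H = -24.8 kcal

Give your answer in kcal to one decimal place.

delta H = -150.3 kcal

(a) × 3 (scale by 3 for the 3 C2H5OH(l)): (3)·(-66.4) = -199.2 kcal
(b) as written (C6H6(l) already on the product side): +11.7 kcal
(c) reversed and × 3/2 (C3H8(g) must end up as a reactant; ×3/2 to match 3/2 C3H8(g) in the target): (-3/2)·(-24.8) = +37.2 kcal
By Hess's law, delta H = (3)·(-66.4) + (1)·(+11.7) + (-3/2)·(-24.8) = -150.3 kcal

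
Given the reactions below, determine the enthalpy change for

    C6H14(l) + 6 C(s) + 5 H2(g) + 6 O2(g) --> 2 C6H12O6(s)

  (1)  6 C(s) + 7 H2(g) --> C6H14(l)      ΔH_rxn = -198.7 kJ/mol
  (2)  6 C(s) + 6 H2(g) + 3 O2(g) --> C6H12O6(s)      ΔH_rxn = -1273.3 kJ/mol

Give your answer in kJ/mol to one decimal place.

ΔH_rxn = -2347.9 kJ/mol

(1) reversed (reverse to put C6H14(l) on the reactant side): +198.7 kJ/mol
(2) × 2 (scale by 2 for the 2 C6H12O6(s)): (2)·(-1273.3) = -2546.6 kJ/mol
Summing the manipulated equations, ΔH_rxn = (+198.7) + (-2546.6) = -2347.9 kJ/mol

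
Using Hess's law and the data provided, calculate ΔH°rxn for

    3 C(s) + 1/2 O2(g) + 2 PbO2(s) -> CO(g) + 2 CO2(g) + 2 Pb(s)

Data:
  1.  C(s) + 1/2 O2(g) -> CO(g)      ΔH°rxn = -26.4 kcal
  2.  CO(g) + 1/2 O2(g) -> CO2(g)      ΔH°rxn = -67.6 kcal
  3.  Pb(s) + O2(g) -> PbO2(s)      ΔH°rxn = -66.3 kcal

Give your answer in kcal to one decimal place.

ΔH°rxn = -81.8 kcal

eq. 1 × 3 (scale by 3 for the 3 C(s)): (3)·(-26.4) = -79.2 kcal
eq. 2 × 2 (scale by 2 for the 2 CO2(g)): (2)·(-67.6) = -135.2 kcal
eq. 3 reversed and × 2 (reverse to put PbO2(s) on the reactant side; scale by 2 for the 2 PbO2(s)): (-2)·(-66.3) = +132.6 kcal
ΔH°rxn = (3)·(-26.4) + (2)·(-67.6) + (-2)·(-66.3) = -81.8 kcal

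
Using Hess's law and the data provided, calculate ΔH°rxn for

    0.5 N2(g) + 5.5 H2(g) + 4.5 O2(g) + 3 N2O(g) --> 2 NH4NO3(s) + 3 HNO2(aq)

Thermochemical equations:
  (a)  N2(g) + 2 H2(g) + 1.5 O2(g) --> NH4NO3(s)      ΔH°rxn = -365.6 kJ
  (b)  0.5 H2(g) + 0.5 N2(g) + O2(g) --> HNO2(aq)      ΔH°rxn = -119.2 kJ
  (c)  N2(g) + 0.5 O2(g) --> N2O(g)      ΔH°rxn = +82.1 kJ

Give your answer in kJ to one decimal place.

ΔH°rxn = -1335.1 kJ

(a) × 2: (2)·(-365.6) = -731.2 kJ
(b) × 3: (3)·(-119.2) = -357.6 kJ
(c) reversed and × 3: (-3)·(+82.1) = -246.3 kJ
By Hess's law, ΔH°rxn = (2)·(-365.6) + (3)·(-119.2) + (-3)·(+82.1) = -1335.1 kJ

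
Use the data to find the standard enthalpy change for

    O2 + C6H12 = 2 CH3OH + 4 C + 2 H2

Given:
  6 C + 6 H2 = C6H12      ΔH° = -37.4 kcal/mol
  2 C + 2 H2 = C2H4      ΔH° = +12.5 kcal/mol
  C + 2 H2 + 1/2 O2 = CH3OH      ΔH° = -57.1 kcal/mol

ΔH° = -76.8 kcal/mol

equation 1 reversed: +37.4 kcal/mol
equation 2: not needed.
equation 3 × 2: (2)·(-57.1) = -114.2 kcal/mol
ΔH° = (+37.4) + (-114.2) = -76.8 kcal/mol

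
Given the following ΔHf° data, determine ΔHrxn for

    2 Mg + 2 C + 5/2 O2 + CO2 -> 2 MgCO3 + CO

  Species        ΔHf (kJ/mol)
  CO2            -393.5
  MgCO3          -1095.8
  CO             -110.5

Products: 2·(-1095.8) + 1·(-110.5) = -2302.1
Reactants: 2·(+0.0) + 2·(+0.0) + 5/2·(+0.0) + 1·(-393.5) = -393.5
ΔHrxn = (-2302.1) − (-393.5) = -1908.6 kJ/mol

ΔHrxn = -1908.6 kJ/mol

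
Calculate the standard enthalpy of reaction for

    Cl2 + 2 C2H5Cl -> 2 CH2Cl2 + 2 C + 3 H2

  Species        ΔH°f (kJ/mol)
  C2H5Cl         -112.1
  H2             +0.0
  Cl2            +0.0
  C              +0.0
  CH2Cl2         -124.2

ΔH_rxn = -24.2 kJ/mol

Products: 2·(-124.2) + 2·(+0.0) + 3·(+0.0) = -248.4
Reactants: 1·(+0.0) + 2·(-112.1) = -224.2
ΔH_rxn = (-248.4) − (-224.2) = -24.2 kJ/mol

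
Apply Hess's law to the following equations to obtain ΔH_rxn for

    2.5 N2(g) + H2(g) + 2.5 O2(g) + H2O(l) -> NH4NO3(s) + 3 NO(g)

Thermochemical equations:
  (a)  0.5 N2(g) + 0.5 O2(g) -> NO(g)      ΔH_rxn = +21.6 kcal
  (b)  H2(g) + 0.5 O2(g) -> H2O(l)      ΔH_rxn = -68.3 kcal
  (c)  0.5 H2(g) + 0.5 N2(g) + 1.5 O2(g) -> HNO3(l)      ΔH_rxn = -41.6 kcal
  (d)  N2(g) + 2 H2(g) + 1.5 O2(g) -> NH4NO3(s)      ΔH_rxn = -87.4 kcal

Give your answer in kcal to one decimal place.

ΔH_rxn = 45.7 kcal

(a) × 3 (×3 to match 3 NO(g) in the target): (3)·(+21.6) = +64.8 kcal
(b) reversed (H2O(l) must end up as a reactant): +68.3 kcal
(c): not needed (HNO3(l) appears nowhere else).
(d) as written (NH4NO3(s) already on the product side): -87.4 kcal
ΔH_rxn = (3)·(+21.6) + (-1)·(-68.3) + (1)·(-87.4) = 45.7 kcal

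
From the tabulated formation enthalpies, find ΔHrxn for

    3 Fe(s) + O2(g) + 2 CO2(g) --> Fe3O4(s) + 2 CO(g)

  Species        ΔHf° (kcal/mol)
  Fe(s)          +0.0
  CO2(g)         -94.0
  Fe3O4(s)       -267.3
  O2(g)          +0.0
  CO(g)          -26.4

ΔHrxn = -132.1 kcal/mol

Products: 1·(-267.3) + 2·(-26.4) = -320.1
Reactants: 3·(+0.0) + 1·(+0.0) + 2·(-94.0) = -188.0
ΔHrxn = (-320.1) − (-188.0) = -132.1 kcal/mol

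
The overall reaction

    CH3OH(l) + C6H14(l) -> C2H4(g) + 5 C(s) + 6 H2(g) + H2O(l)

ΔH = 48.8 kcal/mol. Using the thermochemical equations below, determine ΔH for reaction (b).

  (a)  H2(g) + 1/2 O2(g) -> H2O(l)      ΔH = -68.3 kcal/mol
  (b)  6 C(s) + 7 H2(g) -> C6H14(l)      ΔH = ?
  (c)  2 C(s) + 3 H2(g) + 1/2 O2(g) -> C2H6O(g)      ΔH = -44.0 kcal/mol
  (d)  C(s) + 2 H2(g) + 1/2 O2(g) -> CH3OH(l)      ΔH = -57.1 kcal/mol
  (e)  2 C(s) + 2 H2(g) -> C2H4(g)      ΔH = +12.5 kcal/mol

(a) as written (H2O(l) already on the product side): -68.3 kcal/mol
(b) reversed (C6H14(l) must end up as a reactant): contributes −x
(c): not needed (C2H6O(g) appears nowhere else).
(d) reversed (reverse to put CH3OH(l) on the reactant side): +57.1 kcal/mol
(e) as written (C2H4(g) already on the product side): +12.5 kcal/mol
+48.8 = (-68.3) + (+57.1) + (+12.5) − x
x = (+48.8 − (+1.3)) / (-1) = -47.5 kcal/mol

ΔH = -47.5 kcal/mol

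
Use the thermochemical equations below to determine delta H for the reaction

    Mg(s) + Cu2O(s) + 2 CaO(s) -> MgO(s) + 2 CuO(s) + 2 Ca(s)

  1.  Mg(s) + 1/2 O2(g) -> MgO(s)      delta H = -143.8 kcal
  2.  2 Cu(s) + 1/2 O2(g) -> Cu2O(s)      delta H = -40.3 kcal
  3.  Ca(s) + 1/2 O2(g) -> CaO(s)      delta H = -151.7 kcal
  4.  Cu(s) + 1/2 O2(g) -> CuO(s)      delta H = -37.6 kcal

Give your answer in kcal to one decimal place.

delta H = 124.7 kcal

eq. 1 as written: -143.8 kcal
eq. 2 reversed: +40.3 kcal
eq. 3 reversed and × 2: (-2)·(-151.7) = +303.4 kcal
eq. 4 × 2: (2)·(-37.6) = -75.2 kcal
delta H = (1)·(-143.8) + (-1)·(-40.3) + (-2)·(-151.7) + (2)·(-37.6) = 124.7 kcal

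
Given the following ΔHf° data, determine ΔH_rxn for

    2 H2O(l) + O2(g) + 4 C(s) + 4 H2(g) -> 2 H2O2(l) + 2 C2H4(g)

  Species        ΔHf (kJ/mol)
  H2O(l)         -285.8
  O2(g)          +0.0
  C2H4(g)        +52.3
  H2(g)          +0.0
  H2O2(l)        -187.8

ΔH_rxn = 300.6 kJ/mol

ΔH°rxn = Σ nΔHf°(products) − Σ nΔHf°(reactants).
Products: 2·(-187.8) + 2·(+52.3) = -271.0
Reactants: 2·(-285.8) + 1·(+0.0) + 4·(+0.0) + 4·(+0.0) = -571.6
ΔH_rxn = (-271.0) − (-571.6) = 300.6 kJ/mol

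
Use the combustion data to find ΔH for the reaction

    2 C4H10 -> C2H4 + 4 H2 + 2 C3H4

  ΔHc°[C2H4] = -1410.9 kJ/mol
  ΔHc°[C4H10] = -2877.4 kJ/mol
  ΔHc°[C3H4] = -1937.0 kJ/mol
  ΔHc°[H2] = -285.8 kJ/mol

Using ΔH = Σ nΔHc°(reactants) − Σ nΔHc°(products):
= [2·(-2877.4)] − [1·(-1410.9) + 4·(-285.8) + 2·(-1937.0)]
= 673.3 kJ/mol

ΔH = 673.3 kJ/mol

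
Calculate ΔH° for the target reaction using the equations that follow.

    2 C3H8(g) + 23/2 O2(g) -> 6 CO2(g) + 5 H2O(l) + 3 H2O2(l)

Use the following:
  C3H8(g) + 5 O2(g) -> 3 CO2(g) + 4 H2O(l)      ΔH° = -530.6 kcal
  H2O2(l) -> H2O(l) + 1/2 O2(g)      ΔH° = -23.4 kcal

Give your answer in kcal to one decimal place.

ΔH° = -991.0 kcal

equation 1 × 2 (×2 to match 2 C3H8(g) in the target): (2)·(-530.6) = -1061.2 kcal
equation 2 reversed and × 3 (H2O2(l) must end up as a product; scale by 3 for the 3 H2O2(l)): (-3)·(-23.4) = +70.2 kcal
ΔH° = (-1061.2) + (+70.2) = -991.0 kcal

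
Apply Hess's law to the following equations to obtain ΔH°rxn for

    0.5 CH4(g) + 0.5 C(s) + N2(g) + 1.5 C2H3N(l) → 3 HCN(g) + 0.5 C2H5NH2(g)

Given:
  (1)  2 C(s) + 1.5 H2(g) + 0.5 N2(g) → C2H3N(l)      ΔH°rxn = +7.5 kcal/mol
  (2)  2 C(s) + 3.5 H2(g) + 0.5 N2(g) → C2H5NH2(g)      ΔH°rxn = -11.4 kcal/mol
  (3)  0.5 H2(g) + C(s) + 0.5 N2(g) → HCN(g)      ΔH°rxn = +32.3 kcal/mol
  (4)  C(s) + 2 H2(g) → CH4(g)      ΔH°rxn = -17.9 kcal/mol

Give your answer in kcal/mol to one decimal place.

(1) reversed and × 3/2 (C2H3N(l) must end up as a reactant; scale by 3/2 for the 3/2 C2H3N(l)): (-3/2)·(+7.5) = -11.25 kcal/mol
(2) × 1/2 (×1/2 to match 1/2 C2H5NH2(g) in the target): (1/2)·(-11.4) = -5.7 kcal/mol
(3) × 3 (scale by 3 for the 3 HCN(g)): (3)·(+32.3) = +96.9 kcal/mol
(4) reversed and × 1/2 (CH4(g) must end up as a reactant; ×1/2 to match 1/2 CH4(g) in the target): (-1/2)·(-17.9) = +8.95 kcal/mol
Combining the equations, ΔH°rxn = (-11.25) + (-5.7) + (+96.9) + (+8.95) = 88.9 kcal/mol

ΔH°rxn = 88.9 kcal/mol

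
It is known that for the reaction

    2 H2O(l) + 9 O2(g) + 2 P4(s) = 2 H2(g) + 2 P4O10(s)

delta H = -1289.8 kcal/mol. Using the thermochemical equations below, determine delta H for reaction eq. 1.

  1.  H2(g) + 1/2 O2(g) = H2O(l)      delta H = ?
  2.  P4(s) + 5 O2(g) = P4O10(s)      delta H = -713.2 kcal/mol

eq. 1 reversed and × 2 (reverse to put H2O(l) on the reactant side; ×2 to match 2 H2O(l) in the target): contributes −2·x
eq. 2 × 2 (scale by 2 for the 2 P4O10(s)): (2)·(-713.2) = -1426.4 kcal/mol
-1289.8 = (-1426.4) − 2·x
x = (-1289.8 − (-1426.4)) / (-2) = -68.3 kcal/mol

delta H = -68.3 kcal/mol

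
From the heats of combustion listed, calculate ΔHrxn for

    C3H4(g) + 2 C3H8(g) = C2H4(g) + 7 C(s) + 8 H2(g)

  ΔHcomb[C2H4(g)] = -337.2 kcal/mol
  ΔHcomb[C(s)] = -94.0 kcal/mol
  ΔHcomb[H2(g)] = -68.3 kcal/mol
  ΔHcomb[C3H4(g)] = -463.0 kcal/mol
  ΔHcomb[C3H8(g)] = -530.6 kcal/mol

ΔHrxn = 17.4 kcal/mol

Using ΔH = Σ nΔHc°(reactants) − Σ nΔHc°(products):
= [1·(-463.0) + 2·(-530.6)] − [1·(-337.2) + 7·(-94.0) + 8·(-68.3)]
= 17.4 kcal/mol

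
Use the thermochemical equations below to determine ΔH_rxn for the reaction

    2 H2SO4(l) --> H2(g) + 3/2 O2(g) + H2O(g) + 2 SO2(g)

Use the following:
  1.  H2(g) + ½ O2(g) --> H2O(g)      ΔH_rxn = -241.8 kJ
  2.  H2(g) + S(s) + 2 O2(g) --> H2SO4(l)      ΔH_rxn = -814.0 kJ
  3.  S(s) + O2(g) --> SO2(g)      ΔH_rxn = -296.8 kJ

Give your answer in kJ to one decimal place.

ΔH_rxn = 792.6 kJ

eq. 1 as written (H2O(g) already on the product side): -241.8 kJ
eq. 2 reversed and × 2 (H2SO4(l) must end up as a reactant; ×2 to match 2 H2SO4(l) in the target): (-2)·(-814.0) = +1628.0 kJ
eq. 3 × 2 (scale by 2 for the 2 SO2(g)): (2)·(-296.8) = -593.6 kJ
Combining the equations, ΔH_rxn = (-241.8) + (+1628.0) + (-593.6) = 792.6 kJ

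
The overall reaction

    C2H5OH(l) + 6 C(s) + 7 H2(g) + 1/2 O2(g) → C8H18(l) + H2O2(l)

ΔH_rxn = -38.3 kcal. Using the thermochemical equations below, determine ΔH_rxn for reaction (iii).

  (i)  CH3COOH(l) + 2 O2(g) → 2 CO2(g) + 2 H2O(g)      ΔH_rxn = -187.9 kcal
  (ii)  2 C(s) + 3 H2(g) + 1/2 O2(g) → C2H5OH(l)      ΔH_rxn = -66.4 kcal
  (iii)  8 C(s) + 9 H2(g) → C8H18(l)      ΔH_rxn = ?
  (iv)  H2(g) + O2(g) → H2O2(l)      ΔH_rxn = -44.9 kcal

ΔH_rxn = -59.8 kcal

(i): not needed.
(ii) reversed: +66.4 kcal
(iii) as written: contributes x
(iv) as written: -44.9 kcal
-38.3 = (+66.4) + (-44.9) + x
x = (-38.3 − (+21.5)) / (1) = -59.8 kcal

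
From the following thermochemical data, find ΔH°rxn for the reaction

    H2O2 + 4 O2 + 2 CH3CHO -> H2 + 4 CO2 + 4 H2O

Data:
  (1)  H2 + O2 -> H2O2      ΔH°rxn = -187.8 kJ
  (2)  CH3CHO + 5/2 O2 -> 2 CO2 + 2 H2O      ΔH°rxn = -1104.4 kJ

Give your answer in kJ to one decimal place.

ΔH°rxn = -2021.0 kJ

(1) reversed (reverse to put H2O2 on the reactant side): +187.8 kJ
(2) × 2 (×2 to match 2 CH3CHO in the target): (2)·(-1104.4) = -2208.8 kJ
ΔH°rxn = (+187.8) + (-2208.8) = -2021.0 kJ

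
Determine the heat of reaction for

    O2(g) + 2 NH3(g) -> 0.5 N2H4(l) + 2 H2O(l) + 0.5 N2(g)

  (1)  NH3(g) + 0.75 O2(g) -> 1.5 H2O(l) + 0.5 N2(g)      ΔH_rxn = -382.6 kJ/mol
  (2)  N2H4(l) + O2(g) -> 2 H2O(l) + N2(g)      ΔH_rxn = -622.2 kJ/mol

ΔH_rxn = -454.1 kJ/mol

(1) × 2 (scale by 2 for the 2 NH3(g)): (2)·(-382.6) = -765.2 kJ/mol
(2) reversed and × 1/2 (N2H4(l) must end up as a product; scale by 1/2 for the 1/2 N2H4(l)): (-1/2)·(-622.2) = +311.1 kJ/mol
Summing the manipulated equations, ΔH_rxn = (2)·(-382.6) + (-1/2)·(-622.2) = -454.1 kJ/mol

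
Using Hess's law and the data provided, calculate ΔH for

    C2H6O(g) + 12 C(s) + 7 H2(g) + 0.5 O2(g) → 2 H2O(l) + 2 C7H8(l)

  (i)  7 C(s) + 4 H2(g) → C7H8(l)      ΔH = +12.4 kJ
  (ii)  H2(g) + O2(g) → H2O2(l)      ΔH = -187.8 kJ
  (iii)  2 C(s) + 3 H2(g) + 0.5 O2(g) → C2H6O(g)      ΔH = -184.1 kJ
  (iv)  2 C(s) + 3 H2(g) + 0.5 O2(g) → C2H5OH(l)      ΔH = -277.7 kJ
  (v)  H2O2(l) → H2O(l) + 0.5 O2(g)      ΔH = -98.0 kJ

ΔH = -362.7 kJ

(i) × 2 (×2 to match 2 C7H8(l) in the target): (2)·(+12.4) = +24.8 kJ
(ii) × 2: (2)·(-187.8) = -375.6 kJ
(iii) reversed (C2H6O(g) must end up as a reactant): +184.1 kJ
(iv): not needed (C2H5OH(l) appears nowhere else).
(v) × 2 (×2 to match 2 H2O(l) in the target): (2)·(-98.0) = -196.0 kJ
ΔH = (+24.8) + (-375.6) + (+184.1) + (-196.0) = -362.7 kJ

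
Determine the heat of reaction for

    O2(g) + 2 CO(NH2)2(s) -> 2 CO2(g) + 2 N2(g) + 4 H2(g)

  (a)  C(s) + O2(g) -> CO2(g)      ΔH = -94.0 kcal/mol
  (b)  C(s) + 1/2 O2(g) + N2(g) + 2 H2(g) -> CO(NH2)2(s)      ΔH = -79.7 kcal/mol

ΔH = -28.6 kcal/mol

(a) × 2: (2)·(-94.0) = -188.0 kcal/mol
(b) reversed and × 2: (-2)·(-79.7) = +159.4 kcal/mol
Since enthalpy is a state function, ΔH = (-188.0) + (+159.4) = -28.6 kcal/mol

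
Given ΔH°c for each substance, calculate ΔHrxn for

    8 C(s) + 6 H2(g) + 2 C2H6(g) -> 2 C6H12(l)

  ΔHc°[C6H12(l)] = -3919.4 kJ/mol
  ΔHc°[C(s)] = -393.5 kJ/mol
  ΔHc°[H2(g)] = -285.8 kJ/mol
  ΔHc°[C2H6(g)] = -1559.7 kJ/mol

With combustion enthalpies, reactants minus products:
= [8·(-393.5) + 6·(-285.8) + 2·(-1559.7)] − [2·(-3919.4)]
= -143.4 kJ/mol

ΔHrxn = -143.4 kJ/mol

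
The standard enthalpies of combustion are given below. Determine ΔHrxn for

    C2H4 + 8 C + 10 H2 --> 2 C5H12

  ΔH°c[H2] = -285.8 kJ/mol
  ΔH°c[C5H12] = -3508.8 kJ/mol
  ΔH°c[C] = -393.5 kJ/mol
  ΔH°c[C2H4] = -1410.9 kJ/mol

With combustion enthalpies, reactants minus products:
= [1·(-1410.9) + 8·(-393.5) + 10·(-285.8)] − [2·(-3508.8)]
= -399.3 kJ/mol

ΔHrxn = -399.3 kJ/mol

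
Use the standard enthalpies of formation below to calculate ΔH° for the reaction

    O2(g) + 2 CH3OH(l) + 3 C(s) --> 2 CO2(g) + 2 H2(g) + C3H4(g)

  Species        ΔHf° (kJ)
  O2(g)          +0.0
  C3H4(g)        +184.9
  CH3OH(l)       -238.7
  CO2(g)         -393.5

ΔH° = -124.7 kJ

Products: 2·(-393.5) + 2·(+0.0) + 1·(+184.9) = -602.1
Reactants: 1·(+0.0) + 2·(-238.7) + 3·(+0.0) = -477.4
ΔH° = (-602.1) − (-477.4) = -124.7 kJ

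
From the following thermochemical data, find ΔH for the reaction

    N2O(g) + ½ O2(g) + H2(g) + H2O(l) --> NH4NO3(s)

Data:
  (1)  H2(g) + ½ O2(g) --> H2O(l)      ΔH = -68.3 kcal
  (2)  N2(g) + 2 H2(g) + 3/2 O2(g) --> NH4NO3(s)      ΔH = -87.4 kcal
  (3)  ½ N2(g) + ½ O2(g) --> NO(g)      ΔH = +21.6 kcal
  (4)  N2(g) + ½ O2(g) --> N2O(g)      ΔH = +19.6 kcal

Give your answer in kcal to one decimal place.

(1) reversed: +68.3 kcal
(2) as written: -87.4 kcal
(3): not needed.
(4) reversed: -19.6 kcal
Combining the equations, ΔH = (+68.3) + (-87.4) + (-19.6) = -38.7 kcal

ΔH = -38.7 kcal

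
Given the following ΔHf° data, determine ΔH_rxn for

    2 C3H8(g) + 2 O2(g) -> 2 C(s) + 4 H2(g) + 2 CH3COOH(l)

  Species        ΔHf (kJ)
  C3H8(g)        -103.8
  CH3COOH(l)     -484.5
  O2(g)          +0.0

ΔH°rxn = Σ nΔHf°(products) − Σ nΔHf°(reactants).
Products: 2·(+0.0) + 4·(+0.0) + 2·(-484.5) = -969.0
Reactants: 2·(-103.8) + 2·(+0.0) = -207.6
ΔH_rxn = (-969.0) − (-207.6) = -761.4 kJ

ΔH_rxn = -761.4 kJ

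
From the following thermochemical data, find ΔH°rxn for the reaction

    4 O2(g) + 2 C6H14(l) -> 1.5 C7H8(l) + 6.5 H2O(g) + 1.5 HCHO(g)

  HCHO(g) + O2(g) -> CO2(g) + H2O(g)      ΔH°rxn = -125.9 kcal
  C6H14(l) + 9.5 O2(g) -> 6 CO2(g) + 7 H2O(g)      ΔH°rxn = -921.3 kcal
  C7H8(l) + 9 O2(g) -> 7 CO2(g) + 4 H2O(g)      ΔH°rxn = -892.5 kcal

equation 1 reversed and × 3/2: (-3/2)·(-125.9) = +188.85 kcal
equation 2 × 2: (2)·(-921.3) = -1842.6 kcal
equation 3 reversed and × 3/2: (-3/2)·(-892.5) = +1338.75 kcal
ΔH°rxn = (-3/2)·(-125.9) + (2)·(-921.3) + (-3/2)·(-892.5) = -315.0 kcal

ΔH°rxn = -315.0 kcal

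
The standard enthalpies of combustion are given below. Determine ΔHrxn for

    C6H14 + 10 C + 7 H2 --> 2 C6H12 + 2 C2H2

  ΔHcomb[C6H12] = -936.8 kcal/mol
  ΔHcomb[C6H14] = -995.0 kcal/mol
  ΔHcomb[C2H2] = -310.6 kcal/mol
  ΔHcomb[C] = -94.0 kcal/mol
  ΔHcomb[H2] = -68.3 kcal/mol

ΔHrxn = 81.7 kcal/mol

Using ΔH = Σ nΔHc°(reactants) − Σ nΔHc°(products):
= [1·(-995.0) + 10·(-94.0) + 7·(-68.3)] − [2·(-936.8) + 2·(-310.6)]
= 81.7 kcal/mol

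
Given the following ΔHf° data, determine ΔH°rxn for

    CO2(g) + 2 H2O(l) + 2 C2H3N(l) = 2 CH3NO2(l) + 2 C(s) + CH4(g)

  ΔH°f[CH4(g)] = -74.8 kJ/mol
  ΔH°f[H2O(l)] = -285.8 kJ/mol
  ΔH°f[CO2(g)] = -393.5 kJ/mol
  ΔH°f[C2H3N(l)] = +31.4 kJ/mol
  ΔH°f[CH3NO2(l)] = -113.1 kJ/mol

ΔH°rxn = 601.3 kJ/mol

Products: 2·(-113.1) + 2·(+0.0) + 1·(-74.8) = -301.0
Reactants: 1·(-393.5) + 2·(-285.8) + 2·(+31.4) = -902.3
ΔH°rxn = (-301.0) − (-902.3) = 601.3 kJ/mol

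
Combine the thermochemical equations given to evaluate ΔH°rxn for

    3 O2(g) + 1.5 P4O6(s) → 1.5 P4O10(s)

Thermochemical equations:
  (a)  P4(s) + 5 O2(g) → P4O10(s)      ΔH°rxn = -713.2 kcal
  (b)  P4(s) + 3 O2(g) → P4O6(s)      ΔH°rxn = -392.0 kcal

(a) × 3/2 (×3/2 to match 3/2 P4O10(s) in the target): (3/2)·(-713.2) = -1069.8 kcal
(b) reversed and × 3/2 (P4O6(s) must end up as a reactant; ×3/2 to match 3/2 P4O6(s) in the target): (-3/2)·(-392.0) = +588.0 kcal
ΔH°rxn = (-1069.8) + (+588.0) = -481.8 kcal

ΔH°rxn = -481.8 kcal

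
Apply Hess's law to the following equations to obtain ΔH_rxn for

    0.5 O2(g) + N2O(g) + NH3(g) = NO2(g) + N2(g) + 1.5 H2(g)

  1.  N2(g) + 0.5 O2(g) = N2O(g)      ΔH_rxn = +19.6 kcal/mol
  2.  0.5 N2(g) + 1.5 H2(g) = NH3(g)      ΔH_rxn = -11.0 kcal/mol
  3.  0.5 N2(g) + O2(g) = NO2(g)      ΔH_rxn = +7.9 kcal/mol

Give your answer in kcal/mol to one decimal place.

eq. 1 reversed (reverse to put N2O(g) on the reactant side): -19.6 kcal/mol
eq. 2 reversed (reverse to put NH3(g) on the reactant side): +11.0 kcal/mol
eq. 3 as written (NO2(g) already on the product side): +7.9 kcal/mol
Combining the equations, ΔH_rxn = (-1)·(+19.6) + (-1)·(-11.0) + (1)·(+7.9) = -0.7 kcal/mol

ΔH_rxn = -0.7 kcal/mol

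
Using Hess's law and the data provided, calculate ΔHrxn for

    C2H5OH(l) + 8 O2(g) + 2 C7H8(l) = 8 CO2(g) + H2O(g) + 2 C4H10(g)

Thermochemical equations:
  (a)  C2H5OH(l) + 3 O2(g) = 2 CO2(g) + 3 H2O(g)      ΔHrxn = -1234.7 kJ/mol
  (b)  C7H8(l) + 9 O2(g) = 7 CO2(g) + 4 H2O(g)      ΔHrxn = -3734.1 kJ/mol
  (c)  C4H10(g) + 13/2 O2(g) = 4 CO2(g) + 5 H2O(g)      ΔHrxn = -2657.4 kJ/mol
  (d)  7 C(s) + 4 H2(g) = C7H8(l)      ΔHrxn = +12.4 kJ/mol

(a) as written (C2H5OH(l) already on the reactant side): -1234.7 kJ/mol
(b) × 2: (2)·(-3734.1) = -7468.2 kJ/mol
(c) reversed and × 2 (reverse to put C4H10(g) on the product side; ×2 to match 2 C4H10(g) in the target): (-2)·(-2657.4) = +5314.8 kJ/mol
(d): not needed (H2(g) appears nowhere else).
ΔHrxn = (1)·(-1234.7) + (2)·(-3734.1) + (-2)·(-2657.4) = -3388.1 kJ/mol

ΔHrxn = -3388.1 kJ/mol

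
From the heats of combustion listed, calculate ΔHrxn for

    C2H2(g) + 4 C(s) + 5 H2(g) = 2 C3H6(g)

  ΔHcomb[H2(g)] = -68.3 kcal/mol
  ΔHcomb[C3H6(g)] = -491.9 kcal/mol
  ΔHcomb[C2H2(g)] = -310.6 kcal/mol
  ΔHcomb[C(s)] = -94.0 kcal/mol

ΔHrxn = -44.3 kcal/mol

Using ΔH = Σ nΔHc°(reactants) − Σ nΔHc°(products):
= [1·(-310.6) + 4·(-94.0) + 5·(-68.3)] − [2·(-491.9)]
= -44.3 kcal/mol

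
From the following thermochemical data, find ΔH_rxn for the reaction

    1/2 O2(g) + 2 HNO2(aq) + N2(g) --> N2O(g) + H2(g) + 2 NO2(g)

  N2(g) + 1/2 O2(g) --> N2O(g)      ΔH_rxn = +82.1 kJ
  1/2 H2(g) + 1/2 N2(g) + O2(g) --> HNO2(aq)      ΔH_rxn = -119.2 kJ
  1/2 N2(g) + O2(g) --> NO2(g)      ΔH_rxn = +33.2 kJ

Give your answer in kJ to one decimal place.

ΔH_rxn = 386.9 kJ

equation 1 as written (N2O(g) already on the product side): +82.1 kJ
equation 2 reversed and × 2 (reverse to put HNO2(aq) on the reactant side; ×2 to match 2 HNO2(aq) in the target): (-2)·(-119.2) = +238.4 kJ
equation 3 × 2 (scale by 2 for the 2 NO2(g)): (2)·(+33.2) = +66.4 kJ
ΔH_rxn = (1)·(+82.1) + (-2)·(-119.2) + (2)·(+33.2) = 386.9 kJ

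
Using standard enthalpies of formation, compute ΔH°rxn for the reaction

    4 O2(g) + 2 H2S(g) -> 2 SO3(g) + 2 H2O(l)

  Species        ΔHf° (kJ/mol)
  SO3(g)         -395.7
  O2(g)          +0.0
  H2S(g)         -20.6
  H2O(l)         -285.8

ΔH°rxn = -1321.8 kJ/mol

Products: 2·(-395.7) + 2·(-285.8) = -1363.0
Reactants: 4·(+0.0) + 2·(-20.6) = -41.2
ΔH°rxn = (-1363.0) − (-41.2) = -1321.8 kJ/mol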